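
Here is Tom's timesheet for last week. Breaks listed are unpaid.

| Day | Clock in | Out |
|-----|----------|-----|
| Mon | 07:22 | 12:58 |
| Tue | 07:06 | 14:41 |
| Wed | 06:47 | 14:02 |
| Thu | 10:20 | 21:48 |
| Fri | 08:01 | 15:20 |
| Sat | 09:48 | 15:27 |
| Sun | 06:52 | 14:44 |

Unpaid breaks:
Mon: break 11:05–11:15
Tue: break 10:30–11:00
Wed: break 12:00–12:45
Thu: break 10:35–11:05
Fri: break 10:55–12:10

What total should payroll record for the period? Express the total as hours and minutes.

Mon: 07:22–12:58 = 5 h 36 min; less 10 min break → 5 h 26 min
Tue: 07:06–14:41 = 7 h 35 min; less 30 min break → 7 h 5 min
Wed: 06:47–14:02 = 7 h 15 min; less 45 min break → 6 h 30 min
Thu: 10:20–21:48 = 11 h 28 min; less 30 min break → 10 h 58 min
Fri: 08:01–15:20 = 7 h 19 min; less 75 min break → 6 h 4 min
Sat: 09:48–15:27 = 5 h 39 min
Sun: 06:52–14:44 = 7 h 52 min
Total: 5 h 26 min + 7 h 5 min + 6 h 30 min + 10 h 58 min + 6 h 4 min + 5 h 39 min + 7 h 52 min = 49 h 34 min.

49 h 34 min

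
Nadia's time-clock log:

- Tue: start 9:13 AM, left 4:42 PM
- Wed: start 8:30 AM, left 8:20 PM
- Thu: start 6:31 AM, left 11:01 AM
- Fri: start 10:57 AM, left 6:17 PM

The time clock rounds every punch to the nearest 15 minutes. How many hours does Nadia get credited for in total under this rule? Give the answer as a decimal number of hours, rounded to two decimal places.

Tue: in 9:13 AM→9:15 AM, out 4:42 PM→4:45 PM; 7 h 30 min
Wed: in 8:30 AM→8:30 AM, out 8:20 PM→8:15 PM; 11 h 45 min
Thu: in 6:31 AM→6:30 AM, out 11:01 AM→11:00 AM; 4 h 30 min
Fri: in 10:57 AM→11:00 AM, out 6:17 PM→6:15 PM; 7 h 15 min
Total credited: 31 h 0 min.

31.00 hours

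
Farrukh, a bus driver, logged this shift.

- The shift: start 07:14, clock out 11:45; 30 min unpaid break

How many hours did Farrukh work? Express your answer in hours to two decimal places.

The shift: 07:14–11:45 = 4 h 31 min; less 30 min break → 4 h 1 min

4.02 hours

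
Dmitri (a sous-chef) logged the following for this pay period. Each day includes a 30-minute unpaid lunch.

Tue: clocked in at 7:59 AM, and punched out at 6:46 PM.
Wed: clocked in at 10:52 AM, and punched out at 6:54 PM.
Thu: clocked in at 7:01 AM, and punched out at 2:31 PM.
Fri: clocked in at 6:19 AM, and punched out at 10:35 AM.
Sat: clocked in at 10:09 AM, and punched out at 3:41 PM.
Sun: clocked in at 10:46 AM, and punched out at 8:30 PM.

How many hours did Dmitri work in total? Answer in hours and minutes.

Tue: 7:59 AM–6:46 PM = 10 h 47 min; less 30 min break → 10 h 17 min
Wed: 10:52 AM–6:54 PM = 8 h 2 min; less 30 min break → 7 h 32 min
Thu: 7:01 AM–2:31 PM = 7 h 30 min; less 30 min break → 7 h 0 min
Fri: 6:19 AM–10:35 AM = 4 h 16 min; less 30 min break → 3 h 46 min
Sat: 10:09 AM–3:41 PM = 5 h 32 min; less 30 min break → 5 h 2 min
Sun: 10:46 AM–8:30 PM = 9 h 44 min; less 30 min break → 9 h 14 min
Total: 10 h 17 min + 7 h 32 min + 7 h 0 min + 3 h 46 min + 5 h 2 min + 9 h 14 min = 42 h 51 min.

42 h 51 min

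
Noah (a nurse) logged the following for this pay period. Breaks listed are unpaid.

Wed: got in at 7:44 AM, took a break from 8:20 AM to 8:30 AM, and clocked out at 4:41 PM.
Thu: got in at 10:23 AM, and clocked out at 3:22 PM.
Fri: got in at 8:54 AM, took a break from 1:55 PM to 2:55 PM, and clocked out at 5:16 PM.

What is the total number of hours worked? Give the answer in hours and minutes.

Wed: 7:44 AM–4:41 PM = 8 h 57 min; less 10 min break → 8 h 47 min
Thu: 10:23 AM–3:22 PM = 4 h 59 min
Fri: 8:54 AM–5:16 PM = 8 h 22 min; less 60 min break → 7 h 22 min
Total: 8 h 47 min + 4 h 59 min + 7 h 22 min = 21 h 8 min.

21 h 8 min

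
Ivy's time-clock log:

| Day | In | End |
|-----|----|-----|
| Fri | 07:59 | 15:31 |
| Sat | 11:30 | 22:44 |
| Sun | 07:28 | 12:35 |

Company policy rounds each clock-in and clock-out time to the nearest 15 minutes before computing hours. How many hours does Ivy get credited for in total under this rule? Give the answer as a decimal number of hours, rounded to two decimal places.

Fri: in 07:59→08:00, out 15:31→15:30; 7 h 30 min
Sat: in 11:30→11:30, out 22:44→22:45; 11 h 15 min
Sun: in 07:28→07:30, out 12:35→12:30; 5 h 0 min
Total credited: 23 h 45 min.

23.75 hours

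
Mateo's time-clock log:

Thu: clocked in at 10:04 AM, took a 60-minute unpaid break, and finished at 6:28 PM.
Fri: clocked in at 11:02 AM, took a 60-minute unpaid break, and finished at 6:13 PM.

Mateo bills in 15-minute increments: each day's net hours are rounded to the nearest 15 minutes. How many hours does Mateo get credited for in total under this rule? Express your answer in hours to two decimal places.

13.75 hours

Thu: 10:04 AM–6:28 PM = 8 h 24 min − 60 min = 7 h 24 min → rounds to 7 h 30 min
Fri: 11:02 AM–6:13 PM = 7 h 11 min − 60 min = 6 h 11 min → rounds to 6 h 15 min
Total credited: 13 h 45 min.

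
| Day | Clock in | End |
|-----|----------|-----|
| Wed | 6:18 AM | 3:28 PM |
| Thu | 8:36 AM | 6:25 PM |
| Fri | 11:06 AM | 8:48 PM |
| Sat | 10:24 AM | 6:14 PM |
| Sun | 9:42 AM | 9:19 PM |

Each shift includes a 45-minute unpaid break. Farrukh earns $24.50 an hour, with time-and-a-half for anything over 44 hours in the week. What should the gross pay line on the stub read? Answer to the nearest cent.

Wed: 6:18 AM–3:28 PM = 9 h 10 min; less 45 min break → 8 h 25 min
Thu: 8:36 AM–6:25 PM = 9 h 49 min; less 45 min break → 9 h 4 min
Fri: 11:06 AM–8:48 PM = 9 h 42 min; less 45 min break → 8 h 57 min
Sat: 10:24 AM–6:14 PM = 7 h 50 min; less 45 min break → 7 h 5 min
Sun: 9:42 AM–9:19 PM = 11 h 37 min; less 45 min break → 10 h 52 min
Total worked: 44 h 23 min = 2663 min.
Regular 44 h 0 min = 2640 min at $24.50/h; overtime 0 h 23 min = 23 min at $36.75/h.
Pay = (2640 × $24.50 + 23 × $36.75) ÷ 60 = $1092.09.

$1092.09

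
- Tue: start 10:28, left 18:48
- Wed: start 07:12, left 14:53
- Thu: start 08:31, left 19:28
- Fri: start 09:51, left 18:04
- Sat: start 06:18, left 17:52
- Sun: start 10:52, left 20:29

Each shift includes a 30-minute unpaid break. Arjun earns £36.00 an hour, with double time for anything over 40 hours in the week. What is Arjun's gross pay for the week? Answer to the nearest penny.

Tue: 10:28–18:48 = 8 h 20 min; less 30 min break → 7 h 50 min
Wed: 07:12–14:53 = 7 h 41 min; less 30 min break → 7 h 11 min
Thu: 08:31–19:28 = 10 h 57 min; less 30 min break → 10 h 27 min
Fri: 09:51–18:04 = 8 h 13 min; less 30 min break → 7 h 43 min
Sat: 06:18–17:52 = 11 h 34 min; less 30 min break → 11 h 4 min
Sun: 10:52–20:29 = 9 h 37 min; less 30 min break → 9 h 7 min
Total worked: 53 h 22 min = 3202 min.
Regular 40 h 0 min = 2400 min at £36.00/h; overtime 13 h 22 min = 802 min at £72.00/h.
Pay = (2400 × £36.00 + 802 × £72.00) ÷ 60 = £2402.40.

£2402.40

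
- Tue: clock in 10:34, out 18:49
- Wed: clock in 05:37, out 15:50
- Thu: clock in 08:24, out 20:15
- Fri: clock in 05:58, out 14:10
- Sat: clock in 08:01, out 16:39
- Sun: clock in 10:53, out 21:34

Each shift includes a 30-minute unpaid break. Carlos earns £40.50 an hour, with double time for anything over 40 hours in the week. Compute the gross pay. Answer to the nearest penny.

£2821.50

Tue: 10:34–18:49 = 8 h 15 min; less 30 min break → 7 h 45 min
Wed: 05:37–15:50 = 10 h 13 min; less 30 min break → 9 h 43 min
Thu: 08:24–20:15 = 11 h 51 min; less 30 min break → 11 h 21 min
Fri: 05:58–14:10 = 8 h 12 min; less 30 min break → 7 h 42 min
Sat: 08:01–16:39 = 8 h 38 min; less 30 min break → 8 h 8 min
Sun: 10:53–21:34 = 10 h 41 min; less 30 min break → 10 h 11 min
Total worked: 54 h 50 min = 3290 min.
Regular 40 h 0 min = 2400 min at £40.50/h; overtime 14 h 50 min = 890 min at £81.00/h.
Pay = (2400 × £40.50 + 890 × £81.00) ÷ 60 = £2821.50.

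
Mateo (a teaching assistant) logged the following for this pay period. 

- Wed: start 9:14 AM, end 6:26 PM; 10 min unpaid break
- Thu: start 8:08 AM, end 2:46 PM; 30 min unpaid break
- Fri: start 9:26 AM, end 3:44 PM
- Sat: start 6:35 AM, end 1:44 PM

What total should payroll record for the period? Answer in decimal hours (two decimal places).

Wed: 9:14 AM–6:26 PM = 9 h 12 min; less 10 min break → 9 h 2 min
Thu: 8:08 AM–2:46 PM = 6 h 38 min; less 30 min break → 6 h 8 min
Fri: 9:26 AM–3:44 PM = 6 h 18 min
Sat: 6:35 AM–1:44 PM = 7 h 9 min
Total: 9 h 2 min + 6 h 8 min + 6 h 18 min + 7 h 9 min = 28 h 37 min.

28.62 hours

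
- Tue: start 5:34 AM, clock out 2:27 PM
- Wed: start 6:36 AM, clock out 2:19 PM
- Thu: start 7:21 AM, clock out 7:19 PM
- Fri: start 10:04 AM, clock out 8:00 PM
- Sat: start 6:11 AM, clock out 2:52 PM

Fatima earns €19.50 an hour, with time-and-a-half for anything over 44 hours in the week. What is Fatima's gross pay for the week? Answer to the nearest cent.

Tue: 5:34 AM–2:27 PM = 8 h 53 min
Wed: 6:36 AM–2:19 PM = 7 h 43 min
Thu: 7:21 AM–7:19 PM = 11 h 58 min
Fri: 10:04 AM–8:00 PM = 9 h 56 min
Sat: 6:11 AM–2:52 PM = 8 h 41 min
Total worked: 47 h 11 min = 2831 min.
Regular 44 h 0 min = 2640 min at €19.50/h; overtime 3 h 11 min = 191 min at €29.25/h.
Pay = (2640 × €19.50 + 191 × €29.25) ÷ 60 = €951.11.

€951.11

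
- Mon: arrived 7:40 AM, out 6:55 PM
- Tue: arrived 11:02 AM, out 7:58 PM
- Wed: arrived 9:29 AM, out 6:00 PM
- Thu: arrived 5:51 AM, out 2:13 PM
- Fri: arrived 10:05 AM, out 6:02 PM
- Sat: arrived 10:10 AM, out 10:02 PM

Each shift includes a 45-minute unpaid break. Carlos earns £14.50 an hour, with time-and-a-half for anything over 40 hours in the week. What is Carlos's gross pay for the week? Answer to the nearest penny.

£849.34

Mon: 7:40 AM–6:55 PM = 11 h 15 min; less 45 min break → 10 h 30 min
Tue: 11:02 AM–7:58 PM = 8 h 56 min; less 45 min break → 8 h 11 min
Wed: 9:29 AM–6:00 PM = 8 h 31 min; less 45 min break → 7 h 46 min
Thu: 5:51 AM–2:13 PM = 8 h 22 min; less 45 min break → 7 h 37 min
Fri: 10:05 AM–6:02 PM = 7 h 57 min; less 45 min break → 7 h 12 min
Sat: 10:10 AM–10:02 PM = 11 h 52 min; less 45 min break → 11 h 7 min
Total worked: 52 h 23 min = 3143 min.
Regular 40 h 0 min = 2400 min at £14.50/h; overtime 12 h 23 min = 743 min at £21.75/h.
Pay = (2400 × £14.50 + 743 × £21.75) ÷ 60 = £849.34.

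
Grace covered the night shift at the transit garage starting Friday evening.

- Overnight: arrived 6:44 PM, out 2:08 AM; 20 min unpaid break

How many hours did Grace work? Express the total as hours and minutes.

Overnight: 6:44 PM → midnight = 5 h 16 min; midnight → 2:08 AM = 2 h 8 min; span 7 h 24 min; less 20 min break → 7 h 4 min

7 h 4 min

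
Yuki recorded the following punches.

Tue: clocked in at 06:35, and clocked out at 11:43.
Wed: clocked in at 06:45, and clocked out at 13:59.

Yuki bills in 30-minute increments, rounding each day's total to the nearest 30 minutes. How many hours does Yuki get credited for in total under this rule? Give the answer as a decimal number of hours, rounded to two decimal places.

12.00 hours

Tue: 06:35–11:43 = 5 h 8 min → rounds to 5 h 0 min
Wed: 06:45–13:59 = 7 h 14 min → rounds to 7 h 0 min
Total credited: 12 h 0 min.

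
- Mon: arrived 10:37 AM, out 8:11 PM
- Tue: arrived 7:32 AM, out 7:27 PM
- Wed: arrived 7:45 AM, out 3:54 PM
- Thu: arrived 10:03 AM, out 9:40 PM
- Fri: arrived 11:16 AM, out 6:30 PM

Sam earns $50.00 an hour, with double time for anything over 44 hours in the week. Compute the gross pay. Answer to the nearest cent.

$2648.33

Mon: 10:37 AM–8:11 PM = 9 h 34 min
Tue: 7:32 AM–7:27 PM = 11 h 55 min
Wed: 7:45 AM–3:54 PM = 8 h 9 min
Thu: 10:03 AM–9:40 PM = 11 h 37 min
Fri: 11:16 AM–6:30 PM = 7 h 14 min
Total worked: 48 h 29 min = 2909 min.
Regular 44 h 0 min = 2640 min at $50.00/h; overtime 4 h 29 min = 269 min at $100.00/h.
Pay = (2640 × $50.00 + 269 × $100.00) ÷ 60 = $2648.33.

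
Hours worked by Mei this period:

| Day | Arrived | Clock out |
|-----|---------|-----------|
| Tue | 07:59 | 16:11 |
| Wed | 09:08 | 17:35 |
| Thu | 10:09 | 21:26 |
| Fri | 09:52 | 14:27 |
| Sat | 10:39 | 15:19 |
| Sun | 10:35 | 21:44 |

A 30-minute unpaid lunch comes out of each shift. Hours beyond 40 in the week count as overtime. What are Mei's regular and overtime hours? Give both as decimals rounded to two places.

Regular 40.00 hours, overtime 5.33 hours

Tue: 07:59–16:11 = 8 h 12 min; less 30 min break → 7 h 42 min
Wed: 09:08–17:35 = 8 h 27 min; less 30 min break → 7 h 57 min
Thu: 10:09–21:26 = 11 h 17 min; less 30 min break → 10 h 47 min
Fri: 09:52–14:27 = 4 h 35 min; less 30 min break → 4 h 5 min
Sat: 10:39–15:19 = 4 h 40 min; less 30 min break → 4 h 10 min
Sun: 10:35–21:44 = 11 h 9 min; less 30 min break → 10 h 39 min
Total worked: 45 h 20 min = 45.33 h.
Threshold 40 h → overtime 5 h 20 min, regular 40 h 0 min.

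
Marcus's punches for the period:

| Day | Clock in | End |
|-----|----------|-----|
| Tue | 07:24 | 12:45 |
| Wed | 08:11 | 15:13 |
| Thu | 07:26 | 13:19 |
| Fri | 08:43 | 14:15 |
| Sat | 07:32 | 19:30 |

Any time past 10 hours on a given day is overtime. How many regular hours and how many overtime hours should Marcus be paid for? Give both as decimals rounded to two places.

Tue: 07:24–12:45 = 5 h 21 min
Wed: 08:11–15:13 = 7 h 2 min
Thu: 07:26–13:19 = 5 h 53 min
Fri: 08:43–14:15 = 5 h 32 min
Sat: 07:32–19:30 = 11 h 58 min
Tue reg 5 h 21 min / OT 0 h 0 min; Wed reg 7 h 2 min / OT 0 h 0 min; Thu reg 5 h 53 min / OT 0 h 0 min; Fri reg 5 h 32 min / OT 0 h 0 min; Sat reg 10 h 0 min / OT 1 h 58 min.
Totals: regular 33 h 48 min, overtime 1 h 58 min.

Regular 33.80 hours, overtime 1.97 hours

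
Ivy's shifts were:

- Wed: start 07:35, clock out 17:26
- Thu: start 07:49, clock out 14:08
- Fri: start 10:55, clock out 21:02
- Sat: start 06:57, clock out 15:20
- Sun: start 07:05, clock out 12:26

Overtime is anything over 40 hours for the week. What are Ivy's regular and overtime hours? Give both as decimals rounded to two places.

Regular 40.00 hours, overtime 0.02 hours

Wed: 07:35–17:26 = 9 h 51 min
Thu: 07:49–14:08 = 6 h 19 min
Fri: 10:55–21:02 = 10 h 7 min
Sat: 06:57–15:20 = 8 h 23 min
Sun: 07:05–12:26 = 5 h 21 min
Total worked: 40 h 1 min = 40.02 h.
Threshold 40 h → overtime 0 h 1 min, regular 40 h 0 min.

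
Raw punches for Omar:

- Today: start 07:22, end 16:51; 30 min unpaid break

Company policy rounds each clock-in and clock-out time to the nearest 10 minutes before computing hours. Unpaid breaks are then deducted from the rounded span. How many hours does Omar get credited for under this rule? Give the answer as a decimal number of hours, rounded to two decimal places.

Today: in 07:22→07:20, out 16:51→16:50; 9 h 30 min − 30 min = 9 h 0 min

9.00 hours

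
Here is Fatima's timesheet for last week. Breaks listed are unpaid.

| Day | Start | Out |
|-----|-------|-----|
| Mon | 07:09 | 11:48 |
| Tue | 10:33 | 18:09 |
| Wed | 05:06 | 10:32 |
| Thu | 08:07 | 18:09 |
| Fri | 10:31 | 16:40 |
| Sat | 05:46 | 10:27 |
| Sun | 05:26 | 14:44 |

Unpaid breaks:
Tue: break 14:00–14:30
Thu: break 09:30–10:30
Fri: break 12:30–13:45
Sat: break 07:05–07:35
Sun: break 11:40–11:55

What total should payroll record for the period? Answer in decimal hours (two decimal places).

Mon: 07:09–11:48 = 4 h 39 min
Tue: 10:33–18:09 = 7 h 36 min; less 30 min break → 7 h 6 min
Wed: 05:06–10:32 = 5 h 26 min
Thu: 08:07–18:09 = 10 h 2 min; less 60 min break → 9 h 2 min
Fri: 10:31–16:40 = 6 h 9 min; less 75 min break → 4 h 54 min
Sat: 05:46–10:27 = 4 h 41 min; less 30 min break → 4 h 11 min
Sun: 05:26–14:44 = 9 h 18 min; less 15 min break → 9 h 3 min
Total: 4 h 39 min + 7 h 6 min + 5 h 26 min + 9 h 2 min + 4 h 54 min + 4 h 11 min + 9 h 3 min = 44 h 21 min.

44.35 hours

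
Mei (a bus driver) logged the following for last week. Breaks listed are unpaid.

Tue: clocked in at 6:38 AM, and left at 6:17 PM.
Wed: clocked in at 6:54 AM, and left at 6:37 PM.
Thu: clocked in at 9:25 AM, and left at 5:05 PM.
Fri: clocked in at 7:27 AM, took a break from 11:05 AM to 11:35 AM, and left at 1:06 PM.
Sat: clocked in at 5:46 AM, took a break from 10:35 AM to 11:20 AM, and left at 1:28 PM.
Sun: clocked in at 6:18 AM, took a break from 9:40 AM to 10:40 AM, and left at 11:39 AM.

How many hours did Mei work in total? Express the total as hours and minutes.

47 h 29 min

Tue: 6:38 AM–6:17 PM = 11 h 39 min
Wed: 6:54 AM–6:37 PM = 11 h 43 min
Thu: 9:25 AM–5:05 PM = 7 h 40 min
Fri: 7:27 AM–1:06 PM = 5 h 39 min; less 30 min break → 5 h 9 min
Sat: 5:46 AM–1:28 PM = 7 h 42 min; less 45 min break → 6 h 57 min
Sun: 6:18 AM–11:39 AM = 5 h 21 min; less 60 min break → 4 h 21 min
Total: 11 h 39 min + 11 h 43 min + 7 h 40 min + 5 h 9 min + 6 h 57 min + 4 h 21 min = 47 h 29 min.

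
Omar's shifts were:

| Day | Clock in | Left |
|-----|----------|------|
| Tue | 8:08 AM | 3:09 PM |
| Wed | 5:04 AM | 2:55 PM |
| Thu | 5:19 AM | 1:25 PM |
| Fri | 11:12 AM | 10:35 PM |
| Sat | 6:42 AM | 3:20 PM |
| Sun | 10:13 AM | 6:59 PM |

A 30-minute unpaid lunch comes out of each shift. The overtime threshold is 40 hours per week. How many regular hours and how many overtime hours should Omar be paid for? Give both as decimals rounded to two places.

Tue: 8:08 AM–3:09 PM = 7 h 1 min; less 30 min break → 6 h 31 min
Wed: 5:04 AM–2:55 PM = 9 h 51 min; less 30 min break → 9 h 21 min
Thu: 5:19 AM–1:25 PM = 8 h 6 min; less 30 min break → 7 h 36 min
Fri: 11:12 AM–10:35 PM = 11 h 23 min; less 30 min break → 10 h 53 min
Sat: 6:42 AM–3:20 PM = 8 h 38 min; less 30 min break → 8 h 8 min
Sun: 10:13 AM–6:59 PM = 8 h 46 min; less 30 min break → 8 h 16 min
Total worked: 50 h 45 min = 50.75 h.
Threshold 40 h → overtime 10 h 45 min, regular 40 h 0 min.

Regular 40.00 hours, overtime 10.75 hours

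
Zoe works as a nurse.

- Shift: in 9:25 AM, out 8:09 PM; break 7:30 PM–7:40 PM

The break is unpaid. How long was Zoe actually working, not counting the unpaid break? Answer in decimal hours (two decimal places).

10.57 hours

Shift: 9:25 AM–8:09 PM = 10 h 44 min; less 10 min break → 10 h 34 min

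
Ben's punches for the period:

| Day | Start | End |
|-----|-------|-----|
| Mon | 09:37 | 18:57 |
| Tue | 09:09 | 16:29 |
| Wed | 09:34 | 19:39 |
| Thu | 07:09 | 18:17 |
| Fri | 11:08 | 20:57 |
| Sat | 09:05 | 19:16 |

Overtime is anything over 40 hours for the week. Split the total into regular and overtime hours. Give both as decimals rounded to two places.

Regular 40.00 hours, overtime 17.88 hours

Mon: 09:37–18:57 = 9 h 20 min
Tue: 09:09–16:29 = 7 h 20 min
Wed: 09:34–19:39 = 10 h 5 min
Thu: 07:09–18:17 = 11 h 8 min
Fri: 11:08–20:57 = 9 h 49 min
Sat: 09:05–19:16 = 10 h 11 min
Total worked: 57 h 53 min = 57.88 h.
Threshold 40 h → overtime 17 h 53 min, regular 40 h 0 min.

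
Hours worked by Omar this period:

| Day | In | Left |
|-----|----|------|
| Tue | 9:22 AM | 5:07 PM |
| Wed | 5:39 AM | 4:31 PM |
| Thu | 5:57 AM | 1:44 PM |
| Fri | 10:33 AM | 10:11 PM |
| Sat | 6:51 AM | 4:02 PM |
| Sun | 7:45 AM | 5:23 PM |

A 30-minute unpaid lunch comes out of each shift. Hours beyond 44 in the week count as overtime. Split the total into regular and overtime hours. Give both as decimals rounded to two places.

Tue: 9:22 AM–5:07 PM = 7 h 45 min; less 30 min break → 7 h 15 min
Wed: 5:39 AM–4:31 PM = 10 h 52 min; less 30 min break → 10 h 22 min
Thu: 5:57 AM–1:44 PM = 7 h 47 min; less 30 min break → 7 h 17 min
Fri: 10:33 AM–10:11 PM = 11 h 38 min; less 30 min break → 11 h 8 min
Sat: 6:51 AM–4:02 PM = 9 h 11 min; less 30 min break → 8 h 41 min
Sun: 7:45 AM–5:23 PM = 9 h 38 min; less 30 min break → 9 h 8 min
Total worked: 53 h 51 min = 53.85 h.
Threshold 44 h → overtime 9 h 51 min, regular 44 h 0 min.

Regular 44.00 hours, overtime 9.85 hours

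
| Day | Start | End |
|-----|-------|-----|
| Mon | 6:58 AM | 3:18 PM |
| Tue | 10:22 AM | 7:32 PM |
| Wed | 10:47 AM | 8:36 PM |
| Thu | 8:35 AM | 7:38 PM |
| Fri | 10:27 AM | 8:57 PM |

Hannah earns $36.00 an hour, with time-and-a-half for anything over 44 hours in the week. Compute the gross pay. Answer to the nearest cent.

Mon: 6:58 AM–3:18 PM = 8 h 20 min
Tue: 10:22 AM–7:32 PM = 9 h 10 min
Wed: 10:47 AM–8:36 PM = 9 h 49 min
Thu: 8:35 AM–7:38 PM = 11 h 3 min
Fri: 10:27 AM–8:57 PM = 10 h 30 min
Total worked: 48 h 52 min = 2932 min.
Regular 44 h 0 min = 2640 min at $36.00/h; overtime 4 h 52 min = 292 min at $54.00/h.
Pay = (2640 × $36.00 + 292 × $54.00) ÷ 60 = $1846.80.

$1846.80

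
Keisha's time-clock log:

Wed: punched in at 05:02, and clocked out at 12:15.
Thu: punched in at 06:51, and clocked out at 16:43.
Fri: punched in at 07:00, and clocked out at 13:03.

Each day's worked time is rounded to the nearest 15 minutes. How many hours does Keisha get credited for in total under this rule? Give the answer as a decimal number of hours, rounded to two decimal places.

Wed: 05:02–12:15 = 7 h 13 min → rounds to 7 h 15 min
Thu: 06:51–16:43 = 9 h 52 min → rounds to 9 h 45 min
Fri: 07:00–13:03 = 6 h 3 min → rounds to 6 h 0 min
Total credited: 23 h 0 min.

23.00 hours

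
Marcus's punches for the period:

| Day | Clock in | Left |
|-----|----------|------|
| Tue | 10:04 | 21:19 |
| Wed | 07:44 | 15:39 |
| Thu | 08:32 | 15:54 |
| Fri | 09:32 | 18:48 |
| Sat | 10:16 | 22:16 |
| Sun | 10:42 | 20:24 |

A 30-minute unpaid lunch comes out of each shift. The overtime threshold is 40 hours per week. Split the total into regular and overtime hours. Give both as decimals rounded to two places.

Tue: 10:04–21:19 = 11 h 15 min; less 30 min break → 10 h 45 min
Wed: 07:44–15:39 = 7 h 55 min; less 30 min break → 7 h 25 min
Thu: 08:32–15:54 = 7 h 22 min; less 30 min break → 6 h 52 min
Fri: 09:32–18:48 = 9 h 16 min; less 30 min break → 8 h 46 min
Sat: 10:16–22:16 = 12 h 0 min; less 30 min break → 11 h 30 min
Sun: 10:42–20:24 = 9 h 42 min; less 30 min break → 9 h 12 min
Total worked: 54 h 30 min = 54.50 h.
Threshold 40 h → overtime 14 h 30 min, regular 40 h 0 min.

Regular 40.00 hours, overtime 14.50 hours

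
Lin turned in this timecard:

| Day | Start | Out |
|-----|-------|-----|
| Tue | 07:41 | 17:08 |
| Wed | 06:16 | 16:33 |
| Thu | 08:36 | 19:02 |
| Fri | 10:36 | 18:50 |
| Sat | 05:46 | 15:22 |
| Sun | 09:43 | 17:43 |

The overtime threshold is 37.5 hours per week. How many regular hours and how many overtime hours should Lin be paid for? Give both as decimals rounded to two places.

Regular 37.50 hours, overtime 18.50 hours

Tue: 07:41–17:08 = 9 h 27 min
Wed: 06:16–16:33 = 10 h 17 min
Thu: 08:36–19:02 = 10 h 26 min
Fri: 10:36–18:50 = 8 h 14 min
Sat: 05:46–15:22 = 9 h 36 min
Sun: 09:43–17:43 = 8 h 0 min
Total worked: 56 h 0 min = 56.00 h.
Threshold 37.5 h → overtime 18 h 30 min, regular 37 h 30 min.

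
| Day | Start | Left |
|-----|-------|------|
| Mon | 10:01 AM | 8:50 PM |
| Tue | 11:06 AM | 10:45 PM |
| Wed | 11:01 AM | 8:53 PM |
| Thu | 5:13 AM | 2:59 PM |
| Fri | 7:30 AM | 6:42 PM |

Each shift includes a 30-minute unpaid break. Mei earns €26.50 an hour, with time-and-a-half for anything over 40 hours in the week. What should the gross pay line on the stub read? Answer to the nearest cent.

€1489.30

Mon: 10:01 AM–8:50 PM = 10 h 49 min; less 30 min break → 10 h 19 min
Tue: 11:06 AM–10:45 PM = 11 h 39 min; less 30 min break → 11 h 9 min
Wed: 11:01 AM–8:53 PM = 9 h 52 min; less 30 min break → 9 h 22 min
Thu: 5:13 AM–2:59 PM = 9 h 46 min; less 30 min break → 9 h 16 min
Fri: 7:30 AM–6:42 PM = 11 h 12 min; less 30 min break → 10 h 42 min
Total worked: 50 h 48 min = 3048 min.
Regular 40 h 0 min = 2400 min at €26.50/h; overtime 10 h 48 min = 648 min at €39.75/h.
Pay = (2400 × €26.50 + 648 × €39.75) ÷ 60 = €1489.30.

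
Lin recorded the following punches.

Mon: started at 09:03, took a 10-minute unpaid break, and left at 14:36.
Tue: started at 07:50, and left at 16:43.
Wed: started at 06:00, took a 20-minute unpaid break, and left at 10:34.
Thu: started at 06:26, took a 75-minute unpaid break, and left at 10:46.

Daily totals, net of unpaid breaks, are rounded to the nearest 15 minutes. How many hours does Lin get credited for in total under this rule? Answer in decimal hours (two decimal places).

Mon: 09:03–14:36 = 5 h 33 min − 10 min = 5 h 23 min → rounds to 5 h 30 min
Tue: 07:50–16:43 = 8 h 53 min → rounds to 9 h 0 min
Wed: 06:00–10:34 = 4 h 34 min − 20 min = 4 h 14 min → rounds to 4 h 15 min
Thu: 06:26–10:46 = 4 h 20 min − 75 min = 3 h 5 min → rounds to 3 h 0 min
Total credited: 21 h 45 min.

21.75 hours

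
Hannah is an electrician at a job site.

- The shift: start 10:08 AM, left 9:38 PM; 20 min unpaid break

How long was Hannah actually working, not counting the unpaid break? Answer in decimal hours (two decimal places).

The shift: 10:08 AM–9:38 PM = 11 h 30 min; less 20 min break → 11 h 10 min

11.17 hours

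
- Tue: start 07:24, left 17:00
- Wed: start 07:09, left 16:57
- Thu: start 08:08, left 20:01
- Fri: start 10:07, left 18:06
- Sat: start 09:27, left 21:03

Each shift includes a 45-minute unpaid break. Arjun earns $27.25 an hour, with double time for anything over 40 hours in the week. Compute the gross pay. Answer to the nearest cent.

$1477.86

Tue: 07:24–17:00 = 9 h 36 min; less 45 min break → 8 h 51 min
Wed: 07:09–16:57 = 9 h 48 min; less 45 min break → 9 h 3 min
Thu: 08:08–20:01 = 11 h 53 min; less 45 min break → 11 h 8 min
Fri: 10:07–18:06 = 7 h 59 min; less 45 min break → 7 h 14 min
Sat: 09:27–21:03 = 11 h 36 min; less 45 min break → 10 h 51 min
Total worked: 47 h 7 min = 2827 min.
Regular 40 h 0 min = 2400 min at $27.25/h; overtime 7 h 7 min = 427 min at $54.50/h.
Pay = (2400 × $27.25 + 427 × $54.50) ÷ 60 = $1477.86.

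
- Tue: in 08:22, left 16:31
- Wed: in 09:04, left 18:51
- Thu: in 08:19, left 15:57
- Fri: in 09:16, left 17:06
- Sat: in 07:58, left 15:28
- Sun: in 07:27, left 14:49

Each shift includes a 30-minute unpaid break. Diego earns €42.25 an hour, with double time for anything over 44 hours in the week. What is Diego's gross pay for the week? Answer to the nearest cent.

€1966.03

Tue: 08:22–16:31 = 8 h 9 min; less 30 min break → 7 h 39 min
Wed: 09:04–18:51 = 9 h 47 min; less 30 min break → 9 h 17 min
Thu: 08:19–15:57 = 7 h 38 min; less 30 min break → 7 h 8 min
Fri: 09:16–17:06 = 7 h 50 min; less 30 min break → 7 h 20 min
Sat: 07:58–15:28 = 7 h 30 min; less 30 min break → 7 h 0 min
Sun: 07:27–14:49 = 7 h 22 min; less 30 min break → 6 h 52 min
Total worked: 45 h 16 min = 2716 min.
Regular 44 h 0 min = 2640 min at €42.25/h; overtime 1 h 16 min = 76 min at €84.50/h.
Pay = (2640 × €42.25 + 76 × €84.50) ÷ 60 = €1966.03.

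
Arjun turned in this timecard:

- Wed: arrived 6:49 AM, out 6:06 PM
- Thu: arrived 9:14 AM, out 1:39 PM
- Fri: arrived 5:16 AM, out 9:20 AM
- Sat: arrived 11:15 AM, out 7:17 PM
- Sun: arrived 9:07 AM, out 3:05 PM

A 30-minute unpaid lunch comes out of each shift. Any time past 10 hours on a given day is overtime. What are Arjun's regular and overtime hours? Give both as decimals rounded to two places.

Wed: 6:49 AM–6:06 PM = 11 h 17 min; less 30 min break → 10 h 47 min
Thu: 9:14 AM–1:39 PM = 4 h 25 min; less 30 min break → 3 h 55 min
Fri: 5:16 AM–9:20 AM = 4 h 4 min; less 30 min break → 3 h 34 min
Sat: 11:15 AM–7:17 PM = 8 h 2 min; less 30 min break → 7 h 32 min
Sun: 9:07 AM–3:05 PM = 5 h 58 min; less 30 min break → 5 h 28 min
Wed reg 10 h 0 min / OT 0 h 47 min; Thu reg 3 h 55 min / OT 0 h 0 min; Fri reg 3 h 34 min / OT 0 h 0 min; Sat reg 7 h 32 min / OT 0 h 0 min; Sun reg 5 h 28 min / OT 0 h 0 min.
Totals: regular 30 h 29 min, overtime 0 h 47 min.

Regular 30.48 hours, overtime 0.78 hours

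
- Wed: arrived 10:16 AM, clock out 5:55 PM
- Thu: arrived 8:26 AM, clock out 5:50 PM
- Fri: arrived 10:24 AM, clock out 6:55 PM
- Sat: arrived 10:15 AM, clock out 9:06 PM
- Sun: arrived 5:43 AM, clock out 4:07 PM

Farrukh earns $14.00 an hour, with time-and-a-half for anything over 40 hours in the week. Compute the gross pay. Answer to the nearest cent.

Wed: 10:16 AM–5:55 PM = 7 h 39 min
Thu: 8:26 AM–5:50 PM = 9 h 24 min
Fri: 10:24 AM–6:55 PM = 8 h 31 min
Sat: 10:15 AM–9:06 PM = 10 h 51 min
Sun: 5:43 AM–4:07 PM = 10 h 24 min
Total worked: 46 h 49 min = 2809 min.
Regular 40 h 0 min = 2400 min at $14.00/h; overtime 6 h 49 min = 409 min at $21.00/h.
Pay = (2400 × $14.00 + 409 × $21.00) ÷ 60 = $703.15.

$703.15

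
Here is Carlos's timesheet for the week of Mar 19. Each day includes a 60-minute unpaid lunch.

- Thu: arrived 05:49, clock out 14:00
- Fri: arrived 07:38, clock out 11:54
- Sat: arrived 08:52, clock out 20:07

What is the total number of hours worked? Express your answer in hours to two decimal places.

Thu: 05:49–14:00 = 8 h 11 min; less 60 min break → 7 h 11 min
Fri: 07:38–11:54 = 4 h 16 min; less 60 min break → 3 h 16 min
Sat: 08:52–20:07 = 11 h 15 min; less 60 min break → 10 h 15 min
Total: 7 h 11 min + 3 h 16 min + 10 h 15 min = 20 h 42 min.

20.70 hours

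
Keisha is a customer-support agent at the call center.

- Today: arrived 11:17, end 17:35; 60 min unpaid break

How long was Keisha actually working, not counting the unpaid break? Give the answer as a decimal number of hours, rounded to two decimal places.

5.30 hours

Today: 11:17–17:35 = 6 h 18 min; less 60 min break → 5 h 18 min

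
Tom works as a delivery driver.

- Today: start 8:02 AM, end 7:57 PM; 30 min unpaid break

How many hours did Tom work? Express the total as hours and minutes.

11 h 25 min

Today: 8:02 AM–7:57 PM = 11 h 55 min; less 30 min break → 11 h 25 min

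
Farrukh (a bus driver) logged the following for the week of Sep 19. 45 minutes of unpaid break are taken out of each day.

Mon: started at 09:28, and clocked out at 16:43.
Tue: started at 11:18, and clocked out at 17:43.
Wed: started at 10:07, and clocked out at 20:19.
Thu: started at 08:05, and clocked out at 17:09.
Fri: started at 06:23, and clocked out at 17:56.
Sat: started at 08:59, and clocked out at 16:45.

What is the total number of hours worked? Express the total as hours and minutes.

Mon: 09:28–16:43 = 7 h 15 min; less 45 min break → 6 h 30 min
Tue: 11:18–17:43 = 6 h 25 min; less 45 min break → 5 h 40 min
Wed: 10:07–20:19 = 10 h 12 min; less 45 min break → 9 h 27 min
Thu: 08:05–17:09 = 9 h 4 min; less 45 min break → 8 h 19 min
Fri: 06:23–17:56 = 11 h 33 min; less 45 min break → 10 h 48 min
Sat: 08:59–16:45 = 7 h 46 min; less 45 min break → 7 h 1 min
Total: 6 h 30 min + 5 h 40 min + 9 h 27 min + 8 h 19 min + 10 h 48 min + 7 h 1 min = 47 h 45 min.

47 h 45 min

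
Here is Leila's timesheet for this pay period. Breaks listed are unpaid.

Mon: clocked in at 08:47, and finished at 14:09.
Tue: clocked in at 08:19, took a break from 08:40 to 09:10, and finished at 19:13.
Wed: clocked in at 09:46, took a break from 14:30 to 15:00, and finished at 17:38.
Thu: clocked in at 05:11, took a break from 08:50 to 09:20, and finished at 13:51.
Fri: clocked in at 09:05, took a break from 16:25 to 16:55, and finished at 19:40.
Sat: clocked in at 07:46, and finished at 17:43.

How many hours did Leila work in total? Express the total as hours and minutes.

51 h 20 min

Mon: 08:47–14:09 = 5 h 22 min
Tue: 08:19–19:13 = 10 h 54 min; less 30 min break → 10 h 24 min
Wed: 09:46–17:38 = 7 h 52 min; less 30 min break → 7 h 22 min
Thu: 05:11–13:51 = 8 h 40 min; less 30 min break → 8 h 10 min
Fri: 09:05–19:40 = 10 h 35 min; less 30 min break → 10 h 5 min
Sat: 07:46–17:43 = 9 h 57 min
Total: 5 h 22 min + 10 h 24 min + 7 h 22 min + 8 h 10 min + 10 h 5 min + 9 h 57 min = 51 h 20 min.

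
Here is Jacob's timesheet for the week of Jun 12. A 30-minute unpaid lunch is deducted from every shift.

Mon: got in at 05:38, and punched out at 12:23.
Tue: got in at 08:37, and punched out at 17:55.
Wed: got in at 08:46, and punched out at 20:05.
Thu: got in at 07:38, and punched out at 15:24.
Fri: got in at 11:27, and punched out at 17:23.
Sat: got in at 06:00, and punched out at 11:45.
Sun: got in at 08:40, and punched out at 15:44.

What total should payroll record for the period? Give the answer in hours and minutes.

50 h 23 min

Mon: 05:38–12:23 = 6 h 45 min; less 30 min break → 6 h 15 min
Tue: 08:37–17:55 = 9 h 18 min; less 30 min break → 8 h 48 min
Wed: 08:46–20:05 = 11 h 19 min; less 30 min break → 10 h 49 min
Thu: 07:38–15:24 = 7 h 46 min; less 30 min break → 7 h 16 min
Fri: 11:27–17:23 = 5 h 56 min; less 30 min break → 5 h 26 min
Sat: 06:00–11:45 = 5 h 45 min; less 30 min break → 5 h 15 min
Sun: 08:40–15:44 = 7 h 4 min; less 30 min break → 6 h 34 min
Total: 6 h 15 min + 8 h 48 min + 10 h 49 min + 7 h 16 min + 5 h 26 min + 5 h 15 min + 6 h 34 min = 50 h 23 min.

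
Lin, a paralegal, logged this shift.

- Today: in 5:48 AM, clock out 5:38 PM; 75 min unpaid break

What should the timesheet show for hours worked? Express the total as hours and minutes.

Today: 5:48 AM–5:38 PM = 11 h 50 min; less 75 min break → 10 h 35 min

10 h 35 min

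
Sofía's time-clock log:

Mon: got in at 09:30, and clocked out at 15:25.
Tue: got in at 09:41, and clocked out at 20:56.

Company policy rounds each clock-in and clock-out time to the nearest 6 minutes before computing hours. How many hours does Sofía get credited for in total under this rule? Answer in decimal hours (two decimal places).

Mon: in 09:30→09:30, out 15:25→15:24; 5 h 54 min
Tue: in 09:41→09:42, out 20:56→20:54; 11 h 12 min
Total credited: 17 h 6 min.

17.10 hours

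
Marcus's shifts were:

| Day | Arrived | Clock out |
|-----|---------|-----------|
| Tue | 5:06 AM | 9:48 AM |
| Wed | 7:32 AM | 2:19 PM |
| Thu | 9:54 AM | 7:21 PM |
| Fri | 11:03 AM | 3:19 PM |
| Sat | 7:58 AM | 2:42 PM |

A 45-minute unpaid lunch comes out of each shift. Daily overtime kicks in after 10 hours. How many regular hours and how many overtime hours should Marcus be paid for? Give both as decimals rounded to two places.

Tue: 5:06 AM–9:48 AM = 4 h 42 min; less 45 min break → 3 h 57 min
Wed: 7:32 AM–2:19 PM = 6 h 47 min; less 45 min break → 6 h 2 min
Thu: 9:54 AM–7:21 PM = 9 h 27 min; less 45 min break → 8 h 42 min
Fri: 11:03 AM–3:19 PM = 4 h 16 min; less 45 min break → 3 h 31 min
Sat: 7:58 AM–2:42 PM = 6 h 44 min; less 45 min break → 5 h 59 min
Tue reg 3 h 57 min / OT 0 h 0 min; Wed reg 6 h 2 min / OT 0 h 0 min; Thu reg 8 h 42 min / OT 0 h 0 min; Fri reg 3 h 31 min / OT 0 h 0 min; Sat reg 5 h 59 min / OT 0 h 0 min.
Totals: regular 28 h 11 min, overtime 0 h 0 min.

Regular 28.18 hours, overtime 0.00 hours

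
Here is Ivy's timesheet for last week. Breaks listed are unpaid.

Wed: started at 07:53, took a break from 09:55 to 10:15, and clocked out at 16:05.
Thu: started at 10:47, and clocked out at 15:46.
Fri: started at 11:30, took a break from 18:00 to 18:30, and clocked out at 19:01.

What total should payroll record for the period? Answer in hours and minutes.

Wed: 07:53–16:05 = 8 h 12 min; less 20 min break → 7 h 52 min
Thu: 10:47–15:46 = 4 h 59 min
Fri: 11:30–19:01 = 7 h 31 min; less 30 min break → 7 h 1 min
Total: 7 h 52 min + 4 h 59 min + 7 h 1 min = 19 h 52 min.

19 h 52 min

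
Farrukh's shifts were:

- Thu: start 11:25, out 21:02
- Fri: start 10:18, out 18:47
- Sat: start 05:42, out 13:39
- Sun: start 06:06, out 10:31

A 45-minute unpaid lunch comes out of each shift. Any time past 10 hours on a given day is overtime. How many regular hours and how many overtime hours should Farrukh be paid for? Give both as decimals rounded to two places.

Regular 27.47 hours, overtime 0.00 hours

Thu: 11:25–21:02 = 9 h 37 min; less 45 min break → 8 h 52 min
Fri: 10:18–18:47 = 8 h 29 min; less 45 min break → 7 h 44 min
Sat: 05:42–13:39 = 7 h 57 min; less 45 min break → 7 h 12 min
Sun: 06:06–10:31 = 4 h 25 min; less 45 min break → 3 h 40 min
Thu reg 8 h 52 min / OT 0 h 0 min; Fri reg 7 h 44 min / OT 0 h 0 min; Sat reg 7 h 12 min / OT 0 h 0 min; Sun reg 3 h 40 min / OT 0 h 0 min.
Totals: regular 27 h 28 min, overtime 0 h 0 min.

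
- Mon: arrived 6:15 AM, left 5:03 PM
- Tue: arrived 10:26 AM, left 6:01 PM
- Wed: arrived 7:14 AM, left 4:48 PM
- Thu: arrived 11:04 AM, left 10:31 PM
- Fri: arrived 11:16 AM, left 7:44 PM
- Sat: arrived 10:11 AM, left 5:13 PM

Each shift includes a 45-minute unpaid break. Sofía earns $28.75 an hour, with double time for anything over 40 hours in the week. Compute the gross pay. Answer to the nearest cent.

$1748.00

Mon: 6:15 AM–5:03 PM = 10 h 48 min; less 45 min break → 10 h 3 min
Tue: 10:26 AM–6:01 PM = 7 h 35 min; less 45 min break → 6 h 50 min
Wed: 7:14 AM–4:48 PM = 9 h 34 min; less 45 min break → 8 h 49 min
Thu: 11:04 AM–10:31 PM = 11 h 27 min; less 45 min break → 10 h 42 min
Fri: 11:16 AM–7:44 PM = 8 h 28 min; less 45 min break → 7 h 43 min
Sat: 10:11 AM–5:13 PM = 7 h 2 min; less 45 min break → 6 h 17 min
Total worked: 50 h 24 min = 3024 min.
Regular 40 h 0 min = 2400 min at $28.75/h; overtime 10 h 24 min = 624 min at $57.50/h.
Pay = (2400 × $28.75 + 624 × $57.50) ÷ 60 = $1748.00.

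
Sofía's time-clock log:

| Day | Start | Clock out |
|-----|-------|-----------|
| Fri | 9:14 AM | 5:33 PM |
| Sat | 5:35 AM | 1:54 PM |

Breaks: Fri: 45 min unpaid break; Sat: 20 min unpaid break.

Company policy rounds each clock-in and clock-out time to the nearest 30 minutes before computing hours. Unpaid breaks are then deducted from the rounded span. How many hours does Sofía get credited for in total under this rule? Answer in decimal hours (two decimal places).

Fri: in 9:14 AM→9:00 AM, out 5:33 PM→5:30 PM; 8 h 30 min − 45 min = 7 h 45 min
Sat: in 5:35 AM→5:30 AM, out 1:54 PM→2:00 PM; 8 h 30 min − 20 min = 8 h 10 min
Total credited: 15 h 55 min.

15.92 hours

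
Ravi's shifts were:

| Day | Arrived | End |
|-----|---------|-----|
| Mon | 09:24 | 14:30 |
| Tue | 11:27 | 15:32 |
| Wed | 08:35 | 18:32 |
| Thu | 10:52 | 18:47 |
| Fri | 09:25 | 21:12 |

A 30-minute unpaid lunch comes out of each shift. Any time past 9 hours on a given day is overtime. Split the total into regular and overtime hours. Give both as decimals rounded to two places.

Regular 33.60 hours, overtime 2.73 hours

Mon: 09:24–14:30 = 5 h 6 min; less 30 min break → 4 h 36 min
Tue: 11:27–15:32 = 4 h 5 min; less 30 min break → 3 h 35 min
Wed: 08:35–18:32 = 9 h 57 min; less 30 min break → 9 h 27 min
Thu: 10:52–18:47 = 7 h 55 min; less 30 min break → 7 h 25 min
Fri: 09:25–21:12 = 11 h 47 min; less 30 min break → 11 h 17 min
Mon reg 4 h 36 min / OT 0 h 0 min; Tue reg 3 h 35 min / OT 0 h 0 min; Wed reg 9 h 0 min / OT 0 h 27 min; Thu reg 7 h 25 min / OT 0 h 0 min; Fri reg 9 h 0 min / OT 2 h 17 min.
Totals: regular 33 h 36 min, overtime 2 h 44 min.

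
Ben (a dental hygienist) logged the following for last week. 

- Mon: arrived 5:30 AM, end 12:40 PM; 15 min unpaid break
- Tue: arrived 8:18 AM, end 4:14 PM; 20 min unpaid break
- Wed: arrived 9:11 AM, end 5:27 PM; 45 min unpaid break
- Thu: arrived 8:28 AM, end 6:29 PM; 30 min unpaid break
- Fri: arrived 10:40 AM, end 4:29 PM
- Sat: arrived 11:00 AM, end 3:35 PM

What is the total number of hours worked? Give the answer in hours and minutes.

41 h 57 min

Mon: 5:30 AM–12:40 PM = 7 h 10 min; less 15 min break → 6 h 55 min
Tue: 8:18 AM–4:14 PM = 7 h 56 min; less 20 min break → 7 h 36 min
Wed: 9:11 AM–5:27 PM = 8 h 16 min; less 45 min break → 7 h 31 min
Thu: 8:28 AM–6:29 PM = 10 h 1 min; less 30 min break → 9 h 31 min
Fri: 10:40 AM–4:29 PM = 5 h 49 min
Sat: 11:00 AM–3:35 PM = 4 h 35 min
Total: 6 h 55 min + 7 h 36 min + 7 h 31 min + 9 h 31 min + 5 h 49 min + 4 h 35 min = 41 h 57 min.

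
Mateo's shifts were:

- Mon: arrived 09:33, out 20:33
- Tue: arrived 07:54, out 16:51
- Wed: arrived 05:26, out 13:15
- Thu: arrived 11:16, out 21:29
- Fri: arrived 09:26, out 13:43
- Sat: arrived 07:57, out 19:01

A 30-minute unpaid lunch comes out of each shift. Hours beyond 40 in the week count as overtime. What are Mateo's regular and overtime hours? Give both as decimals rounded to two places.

Mon: 09:33–20:33 = 11 h 0 min; less 30 min break → 10 h 30 min
Tue: 07:54–16:51 = 8 h 57 min; less 30 min break → 8 h 27 min
Wed: 05:26–13:15 = 7 h 49 min; less 30 min break → 7 h 19 min
Thu: 11:16–21:29 = 10 h 13 min; less 30 min break → 9 h 43 min
Fri: 09:26–13:43 = 4 h 17 min; less 30 min break → 3 h 47 min
Sat: 07:57–19:01 = 11 h 4 min; less 30 min break → 10 h 34 min
Total worked: 50 h 20 min = 50.33 h.
Threshold 40 h → overtime 10 h 20 min, regular 40 h 0 min.

Regular 40.00 hours, overtime 10.33 hours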